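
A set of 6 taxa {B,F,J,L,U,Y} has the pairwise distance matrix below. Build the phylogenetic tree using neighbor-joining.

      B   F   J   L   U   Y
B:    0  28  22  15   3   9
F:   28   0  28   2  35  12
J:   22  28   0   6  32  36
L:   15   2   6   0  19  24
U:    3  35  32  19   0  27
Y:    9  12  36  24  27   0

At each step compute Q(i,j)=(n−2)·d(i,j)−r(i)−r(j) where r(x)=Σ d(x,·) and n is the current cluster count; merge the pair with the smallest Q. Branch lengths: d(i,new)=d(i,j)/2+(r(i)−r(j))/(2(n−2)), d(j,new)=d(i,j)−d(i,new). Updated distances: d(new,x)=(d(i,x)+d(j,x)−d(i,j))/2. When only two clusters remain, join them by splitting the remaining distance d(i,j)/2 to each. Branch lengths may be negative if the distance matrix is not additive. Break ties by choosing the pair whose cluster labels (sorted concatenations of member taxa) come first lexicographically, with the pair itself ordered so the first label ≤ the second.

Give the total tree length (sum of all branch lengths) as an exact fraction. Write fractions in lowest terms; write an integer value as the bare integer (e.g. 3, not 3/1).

359/8

1. join B+U (d=3, Q=-181) ⇒ BU; edges |B|=-27/8, |U|=51/8
  updated: d(BU,F)=30, d(BU,J)=51/2, d(BU,L)=31/2, d(BU,Y)=33/2
2. join BU+Y (d=33/2, Q=-253/2) ⇒ BUY; edges |BU|=97/12, |Y|=101/12
  updated: d(BUY,F)=51/4, d(BUY,J)=45/2, d(BUY,L)=23/2
3. join BUY+F (d=51/4, Q=-64) ⇒ BFUY; edges |BUY|=59/8, |F|=43/8
  updated: d(BFUY,J)=151/8, d(BFUY,L)=3/8
4. join BFUY+J (d=151/8, Q=-101/4) ⇒ BFJUY; edges |BFUY|=53/8, |J|=49/4
  updated: d(BFJUY,L)=-25/4
5. join BFJUY+L (d=-25/4) ⇒ BFJLUY; edges |BFJUY|=-25/8, |L|=-25/8
final tree: (((((B:-27/8,U:51/8):97/12,Y:101/12):59/8,F:43/8):53/8,J:49/4):-25/8,L:-25/8)
total length: 359/8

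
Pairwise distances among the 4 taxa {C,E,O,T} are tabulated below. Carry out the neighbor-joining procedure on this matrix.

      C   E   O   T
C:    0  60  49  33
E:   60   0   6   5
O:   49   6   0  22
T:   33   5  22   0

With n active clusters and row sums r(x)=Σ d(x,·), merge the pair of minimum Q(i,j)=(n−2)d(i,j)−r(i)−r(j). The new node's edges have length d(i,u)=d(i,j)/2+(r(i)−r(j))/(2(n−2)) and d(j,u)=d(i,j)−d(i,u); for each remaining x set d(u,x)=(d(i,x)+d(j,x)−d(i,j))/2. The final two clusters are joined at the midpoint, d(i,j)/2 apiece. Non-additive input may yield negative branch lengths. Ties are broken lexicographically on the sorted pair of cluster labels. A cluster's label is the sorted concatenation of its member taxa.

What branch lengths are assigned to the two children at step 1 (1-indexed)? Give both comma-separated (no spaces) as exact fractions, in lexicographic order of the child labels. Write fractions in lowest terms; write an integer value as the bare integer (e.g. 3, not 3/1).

37,-4

iteration 1: select C,T (d=33, Q=-136); attach at lengths (37, -4); label the merged cluster CT
  updated: d(CT,E)=16, d(CT,O)=19
iteration 2: select CT,E (d=16, Q=-41); attach at lengths (29/2, 3/2); label the merged cluster CET
  updated: d(CET,O)=9/2
iteration 3: select CET,O (d=9/2); attach at lengths (9/4, 9/4); label the merged cluster CEOT
final tree: (((C:37,T:-4):29/2,E:3/2):9/4,O:9/4)
total length: 107/2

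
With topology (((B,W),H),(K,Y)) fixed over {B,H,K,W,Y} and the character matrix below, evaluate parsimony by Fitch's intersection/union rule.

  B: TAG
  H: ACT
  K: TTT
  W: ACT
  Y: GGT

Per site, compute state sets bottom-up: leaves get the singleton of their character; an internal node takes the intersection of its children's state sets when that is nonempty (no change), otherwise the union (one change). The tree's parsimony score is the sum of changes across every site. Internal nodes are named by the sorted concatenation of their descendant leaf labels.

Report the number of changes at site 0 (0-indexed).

[col 0] BW: children B:{T}, W:{A} ∪→ {A,T}; cost 1
[col 0] BHW: children BW:{A,T}, H:{A} ∩→ {A}; cost 0
[col 0] KY: children K:{T}, Y:{G} ∪→ {G,T}; cost 1
[col 0] BHKWY: children BHW:{A}, KY:{G,T} ∪→ {A,G,T}; cost 1
[col 1] BW: children B:{A}, W:{C} ∪→ {A,C}; cost 1
[col 1] BHW: children BW:{A,C}, H:{C} ∩→ {C}; cost 0
[col 1] KY: children K:{T}, Y:{G} ∪→ {G,T}; cost 1
[col 1] BHKWY: children BHW:{C}, KY:{G,T} ∪→ {C,G,T}; cost 1
[col 2] BW: children B:{G}, W:{T} ∪→ {G,T}; cost 1
[col 2] BHW: children BW:{G,T}, H:{T} ∩→ {T}; cost 0
[col 2] KY: children K:{T}, Y:{T} ∩→ {T}; cost 0
[col 2] BHKWY: children BHW:{T}, KY:{T} ∩→ {T}; cost 0
per-site changes: [3, 3, 1]; total = 7

3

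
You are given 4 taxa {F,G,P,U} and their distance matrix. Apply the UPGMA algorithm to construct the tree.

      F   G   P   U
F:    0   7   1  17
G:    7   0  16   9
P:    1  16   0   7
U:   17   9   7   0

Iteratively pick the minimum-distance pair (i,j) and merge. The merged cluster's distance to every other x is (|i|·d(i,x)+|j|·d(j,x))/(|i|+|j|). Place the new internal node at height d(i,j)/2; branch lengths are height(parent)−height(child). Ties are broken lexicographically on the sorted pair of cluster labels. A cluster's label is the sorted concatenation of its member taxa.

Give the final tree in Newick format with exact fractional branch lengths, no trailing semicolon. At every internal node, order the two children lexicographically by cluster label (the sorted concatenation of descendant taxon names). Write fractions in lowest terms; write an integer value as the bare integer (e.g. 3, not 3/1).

step 1: merge (F,P) at d=1; branch lengths F→1/2, P→1/2; new cluster FP
  updated: d(FP,G)=23/2, d(FP,U)=12
step 2: merge (G,U) at d=9; branch lengths G→9/2, U→9/2; new cluster GU
  updated: d(FP,GU)=47/4
step 3: merge (FP,GU) at d=47/4; branch lengths FP→43/8, GU→11/8; new cluster FGPU
final tree: ((F:1/2,P:1/2):43/8,(G:9/2,U:9/2):11/8)
total length: 67/4

((F:1/2,P:1/2):43/8,(G:9/2,U:9/2):11/8)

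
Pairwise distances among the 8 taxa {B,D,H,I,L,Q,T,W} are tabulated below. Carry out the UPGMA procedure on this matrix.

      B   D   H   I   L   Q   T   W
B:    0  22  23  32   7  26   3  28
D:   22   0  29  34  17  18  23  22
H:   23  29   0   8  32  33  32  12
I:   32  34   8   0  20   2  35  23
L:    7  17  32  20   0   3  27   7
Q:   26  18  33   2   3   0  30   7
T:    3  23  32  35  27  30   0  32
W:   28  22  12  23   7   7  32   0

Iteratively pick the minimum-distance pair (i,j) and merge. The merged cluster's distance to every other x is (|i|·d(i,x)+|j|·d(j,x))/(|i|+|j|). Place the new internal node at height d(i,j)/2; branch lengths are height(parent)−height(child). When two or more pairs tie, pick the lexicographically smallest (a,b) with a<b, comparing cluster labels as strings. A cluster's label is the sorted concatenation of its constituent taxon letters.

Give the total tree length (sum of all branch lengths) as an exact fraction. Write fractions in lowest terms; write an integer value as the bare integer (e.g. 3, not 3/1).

iteration 1: select I,Q (d=2); attach at lengths (1, 1); label the merged cluster IQ
  updated: d(B,IQ)=29, d(D,IQ)=26, d(H,IQ)=41/2, d(IQ,L)=23/2, d(IQ,T)=65/2, d(IQ,W)=15
iteration 2: select B,T (d=3); attach at lengths (3/2, 3/2); label the merged cluster BT
  updated: d(BT,D)=45/2, d(BT,H)=55/2, d(BT,IQ)=123/4, d(BT,L)=17, d(BT,W)=30
iteration 3: select L,W (d=7); attach at lengths (7/2, 7/2); label the merged cluster LW
  updated: d(BT,LW)=47/2, d(D,LW)=39/2, d(H,LW)=22, d(IQ,LW)=53/4
iteration 4: select IQ,LW (d=53/4); attach at lengths (45/8, 25/8); label the merged cluster ILQW
  updated: d(BT,ILQW)=217/8, d(D,ILQW)=91/4, d(H,ILQW)=85/4
iteration 5: select H,ILQW (d=85/4); attach at lengths (85/8, 4); label the merged cluster HILQW
  updated: d(BT,HILQW)=136/5, d(D,HILQW)=24
iteration 6: select BT,D (d=45/2); attach at lengths (39/4, 45/4); label the merged cluster BDT
  updated: d(BDT,HILQW)=392/15
iteration 7: select BDT,HILQW (d=392/15); attach at lengths (109/60, 293/120); label the merged cluster BDHILQTW
final tree: (((B:3/2,T:3/2):39/4,D:45/4):109/60,(H:85/8,((I:1,Q:1):45/8,(L:7/2,W:7/2):25/8):4):293/120)
total length: 1819/30

1819/30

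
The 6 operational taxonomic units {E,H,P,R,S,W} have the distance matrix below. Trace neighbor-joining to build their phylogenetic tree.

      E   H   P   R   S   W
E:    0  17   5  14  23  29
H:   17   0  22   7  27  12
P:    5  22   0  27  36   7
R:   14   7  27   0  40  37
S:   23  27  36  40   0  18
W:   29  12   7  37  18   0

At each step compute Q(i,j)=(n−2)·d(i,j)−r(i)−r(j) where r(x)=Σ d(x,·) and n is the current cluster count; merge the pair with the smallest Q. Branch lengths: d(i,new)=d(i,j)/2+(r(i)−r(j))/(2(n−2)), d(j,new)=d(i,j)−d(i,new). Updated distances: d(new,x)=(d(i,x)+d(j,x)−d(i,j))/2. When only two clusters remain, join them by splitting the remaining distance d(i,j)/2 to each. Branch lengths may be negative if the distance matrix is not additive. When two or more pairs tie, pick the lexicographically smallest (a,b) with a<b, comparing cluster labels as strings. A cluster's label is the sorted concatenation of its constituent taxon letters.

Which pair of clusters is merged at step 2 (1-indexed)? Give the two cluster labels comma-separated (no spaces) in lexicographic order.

step 1: merge (H,R) at d=7, Q=-182; branch lengths H→-3/2, R→17/2; new cluster HR
  updated: d(E,HR)=12, d(HR,P)=21, d(HR,S)=30, d(HR,W)=21
step 2: merge (S,W) at d=18, Q=-128; branch lengths S→43/3, W→11/3; new cluster SW
  updated: d(E,SW)=17, d(HR,SW)=33/2, d(P,SW)=25/2
step 3: merge (E,P) at d=5, Q=-125/2; branch lengths E→11/8, P→29/8; new cluster EP
  updated: d(EP,HR)=14, d(EP,SW)=49/4
step 4: merge (EP,HR) at d=14, Q=-171/4; branch lengths EP→39/8, HR→73/8; new cluster EHPR
  updated: d(EHPR,SW)=59/8
step 5: merge (EHPR,SW) at d=59/8; branch lengths EHPR→59/16, SW→59/16; new cluster EHPRSW
final tree: (((E:11/8,P:29/8):39/8,(H:-3/2,R:17/2):73/8):59/16,(S:43/3,W:11/3):59/16)
total length: 411/8

S,W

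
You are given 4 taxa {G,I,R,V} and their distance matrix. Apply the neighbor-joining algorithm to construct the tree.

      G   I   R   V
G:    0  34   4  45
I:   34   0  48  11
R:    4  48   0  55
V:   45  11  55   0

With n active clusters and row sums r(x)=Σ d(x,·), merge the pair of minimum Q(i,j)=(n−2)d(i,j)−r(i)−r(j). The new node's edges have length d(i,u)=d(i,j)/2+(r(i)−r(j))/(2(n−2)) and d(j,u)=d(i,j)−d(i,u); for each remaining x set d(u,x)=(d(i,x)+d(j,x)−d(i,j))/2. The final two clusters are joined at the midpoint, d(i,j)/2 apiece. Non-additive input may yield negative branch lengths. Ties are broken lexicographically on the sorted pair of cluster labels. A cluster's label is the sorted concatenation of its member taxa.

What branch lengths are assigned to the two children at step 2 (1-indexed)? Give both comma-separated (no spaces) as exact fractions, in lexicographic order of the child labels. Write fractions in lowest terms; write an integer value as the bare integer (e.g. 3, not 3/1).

38,1

iteration 1: select G,R (d=4, Q=-182); attach at lengths (-4, 8); label the merged cluster GR
  updated: d(GR,I)=39, d(GR,V)=48
iteration 2: select GR,I (d=39, Q=-98); attach at lengths (38, 1); label the merged cluster GIR
  updated: d(GIR,V)=10
iteration 3: select GIR,V (d=10); attach at lengths (5, 5); label the merged cluster GIRV
final tree: (((G:-4,R:8):38,I:1):5,V:5)
total length: 53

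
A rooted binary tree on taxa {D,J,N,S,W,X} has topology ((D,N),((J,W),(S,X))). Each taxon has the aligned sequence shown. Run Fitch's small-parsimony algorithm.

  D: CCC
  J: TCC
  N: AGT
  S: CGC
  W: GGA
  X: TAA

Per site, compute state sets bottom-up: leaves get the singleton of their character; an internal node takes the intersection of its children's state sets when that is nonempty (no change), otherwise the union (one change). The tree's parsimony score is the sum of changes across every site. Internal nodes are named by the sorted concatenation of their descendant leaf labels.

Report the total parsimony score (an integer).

site 0, node DN: D={C} ∪ N={A} → {A,C} (+1)
site 0, node JW: J={T} ∪ W={G} → {G,T} (+1)
site 0, node SX: S={C} ∪ X={T} → {C,T} (+1)
site 0, node JSWX: JW={G,T} ∩ SX={C,T} → {T} (+0)
site 0, node DJNSWX: DN={A,C} ∪ JSWX={T} → {A,C,T} (+1)
site 1, node DN: D={C} ∪ N={G} → {C,G} (+1)
site 1, node JW: J={C} ∪ W={G} → {C,G} (+1)
site 1, node SX: S={G} ∪ X={A} → {A,G} (+1)
site 1, node JSWX: JW={C,G} ∩ SX={A,G} → {G} (+0)
site 1, node DJNSWX: DN={C,G} ∩ JSWX={G} → {G} (+0)
site 2, node DN: D={C} ∪ N={T} → {C,T} (+1)
site 2, node JW: J={C} ∪ W={A} → {A,C} (+1)
site 2, node SX: S={C} ∪ X={A} → {A,C} (+1)
site 2, node JSWX: JW={A,C} ∩ SX={A,C} → {A,C} (+0)
site 2, node DJNSWX: DN={C,T} ∩ JSWX={A,C} → {C} (+0)
per-site changes: [4, 3, 3]; total = 10

10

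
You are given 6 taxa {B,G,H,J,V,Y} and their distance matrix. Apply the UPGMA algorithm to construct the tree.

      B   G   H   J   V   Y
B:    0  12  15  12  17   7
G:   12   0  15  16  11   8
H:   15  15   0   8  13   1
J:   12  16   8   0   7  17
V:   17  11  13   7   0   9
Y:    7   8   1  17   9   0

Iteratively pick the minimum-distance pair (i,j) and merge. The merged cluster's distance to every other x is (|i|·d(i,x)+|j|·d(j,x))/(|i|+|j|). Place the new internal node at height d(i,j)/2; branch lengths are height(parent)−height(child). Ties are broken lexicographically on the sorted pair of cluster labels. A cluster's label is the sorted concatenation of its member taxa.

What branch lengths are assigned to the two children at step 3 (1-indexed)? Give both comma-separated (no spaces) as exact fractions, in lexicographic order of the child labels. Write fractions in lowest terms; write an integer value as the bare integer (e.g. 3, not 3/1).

11/2,5

step 1: merge (H,Y) at d=1; branch lengths H→1/2, Y→1/2; new cluster HY
  updated: d(B,HY)=11, d(G,HY)=23/2, d(HY,J)=25/2, d(HY,V)=11
step 2: merge (J,V) at d=7; branch lengths J→7/2, V→7/2; new cluster JV
  updated: d(B,JV)=29/2, d(G,JV)=27/2, d(HY,JV)=47/4
step 3: merge (B,HY) at d=11; branch lengths B→11/2, HY→5; new cluster BHY
  updated: d(BHY,G)=35/3, d(BHY,JV)=38/3
step 4: merge (BHY,G) at d=35/3; branch lengths BHY→1/3, G→35/6; new cluster BGHY
  updated: d(BGHY,JV)=103/8
step 5: merge (BGHY,JV) at d=103/8; branch lengths BGHY→29/48, JV→47/16; new cluster BGHJVY
final tree: (((B:11/2,(H:1/2,Y:1/2):5):1/3,G:35/6):29/48,(J:7/2,V:7/2):47/16)
total length: 677/24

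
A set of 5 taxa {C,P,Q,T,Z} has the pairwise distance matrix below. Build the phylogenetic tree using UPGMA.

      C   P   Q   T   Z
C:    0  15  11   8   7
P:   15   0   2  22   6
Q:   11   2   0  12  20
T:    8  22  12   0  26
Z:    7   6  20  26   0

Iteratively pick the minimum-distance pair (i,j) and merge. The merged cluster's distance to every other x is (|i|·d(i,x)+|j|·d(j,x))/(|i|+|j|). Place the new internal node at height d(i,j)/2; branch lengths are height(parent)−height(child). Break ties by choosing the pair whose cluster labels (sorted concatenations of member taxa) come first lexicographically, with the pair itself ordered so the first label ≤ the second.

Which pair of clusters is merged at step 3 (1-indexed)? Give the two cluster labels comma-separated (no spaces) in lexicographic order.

iteration 1: select P,Q (d=2); attach at lengths (1, 1); label the merged cluster PQ
  updated: d(C,PQ)=13, d(PQ,T)=17, d(PQ,Z)=13
iteration 2: select C,Z (d=7); attach at lengths (7/2, 7/2); label the merged cluster CZ
  updated: d(CZ,PQ)=13, d(CZ,T)=17
iteration 3: select CZ,PQ (d=13); attach at lengths (3, 11/2); label the merged cluster CPQZ
  updated: d(CPQZ,T)=17
iteration 4: select CPQZ,T (d=17); attach at lengths (2, 17/2); label the merged cluster CPQTZ
final tree: (((C:7/2,Z:7/2):3,(P:1,Q:1):11/2):2,T:17/2)
total length: 28

CZ,PQ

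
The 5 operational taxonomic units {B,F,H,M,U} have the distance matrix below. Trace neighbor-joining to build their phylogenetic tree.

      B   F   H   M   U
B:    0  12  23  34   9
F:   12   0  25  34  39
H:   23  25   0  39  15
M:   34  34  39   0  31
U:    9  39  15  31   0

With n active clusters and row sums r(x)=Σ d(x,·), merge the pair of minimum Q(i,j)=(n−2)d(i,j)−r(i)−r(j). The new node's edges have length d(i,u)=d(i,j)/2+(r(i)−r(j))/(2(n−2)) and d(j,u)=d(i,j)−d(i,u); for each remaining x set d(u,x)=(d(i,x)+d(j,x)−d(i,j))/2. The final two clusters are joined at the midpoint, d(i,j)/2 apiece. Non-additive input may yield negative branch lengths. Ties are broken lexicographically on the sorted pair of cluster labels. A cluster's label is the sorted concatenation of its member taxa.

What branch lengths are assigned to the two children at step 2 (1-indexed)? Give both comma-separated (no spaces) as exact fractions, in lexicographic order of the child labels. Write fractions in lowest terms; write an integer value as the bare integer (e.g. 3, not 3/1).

11/2,45/2

iteration 1: select B,F (d=12, Q=-152); attach at lengths (2/3, 34/3); label the merged cluster BF
  updated: d(BF,H)=18, d(BF,M)=28, d(BF,U)=18
iteration 2: select BF,M (d=28, Q=-106); attach at lengths (11/2, 45/2); label the merged cluster BFM
  updated: d(BFM,H)=29/2, d(BFM,U)=21/2
iteration 3: select BFM,H (d=29/2, Q=-40); attach at lengths (5, 19/2); label the merged cluster BFHM
  updated: d(BFHM,U)=11/2
iteration 4: select BFHM,U (d=11/2); attach at lengths (11/4, 11/4); label the merged cluster BFHMU
final tree: ((((B:2/3,F:34/3):11/2,M:45/2):5,H:19/2):11/4,U:11/4)
total length: 60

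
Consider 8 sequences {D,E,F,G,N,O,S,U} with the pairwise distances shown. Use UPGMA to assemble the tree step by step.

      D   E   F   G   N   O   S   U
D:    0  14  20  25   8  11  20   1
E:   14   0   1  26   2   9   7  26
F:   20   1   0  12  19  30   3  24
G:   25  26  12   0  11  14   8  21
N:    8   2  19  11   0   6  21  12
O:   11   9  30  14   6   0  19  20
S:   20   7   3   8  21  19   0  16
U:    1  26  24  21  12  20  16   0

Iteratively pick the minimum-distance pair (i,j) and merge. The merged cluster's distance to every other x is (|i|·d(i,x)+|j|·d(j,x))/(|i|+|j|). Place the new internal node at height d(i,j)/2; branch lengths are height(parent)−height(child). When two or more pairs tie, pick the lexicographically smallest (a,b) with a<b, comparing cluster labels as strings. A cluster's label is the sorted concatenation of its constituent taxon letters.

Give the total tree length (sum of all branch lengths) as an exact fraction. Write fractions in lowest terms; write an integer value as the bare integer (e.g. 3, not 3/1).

1. join D+U (d=1) ⇒ DU; edges |D|=1/2, |U|=1/2
  updated: d(DU,E)=20, d(DU,F)=22, d(DU,G)=23, d(DU,N)=10, d(DU,O)=31/2, d(DU,S)=18
2. join E+F (d=1) ⇒ EF; edges |E|=1/2, |F|=1/2
  updated: d(DU,EF)=21, d(EF,G)=19, d(EF,N)=21/2, d(EF,O)=39/2, d(EF,S)=5
3. join EF+S (d=5) ⇒ EFS; edges |EF|=2, |S|=5/2
  updated: d(DU,EFS)=20, d(EFS,G)=46/3, d(EFS,N)=14, d(EFS,O)=58/3
4. join N+O (d=6) ⇒ NO; edges |N|=3, |O|=3
  updated: d(DU,NO)=51/4, d(EFS,NO)=50/3, d(G,NO)=25/2
5. join G+NO (d=25/2) ⇒ GNO; edges |G|=25/4, |NO|=13/4
  updated: d(DU,GNO)=97/6, d(EFS,GNO)=146/9
6. join DU+GNO (d=97/6) ⇒ DGNOU; edges |DU|=91/12, |GNO|=11/6
  updated: d(DGNOU,EFS)=266/15
7. join DGNOU+EFS (d=266/15) ⇒ DEFGNOSU; edges |DGNOU|=47/60, |EFS|=191/30
final tree: (((D:1/2,U:1/2):91/12,(G:25/4,(N:3,O:3):13/4):11/6):47/60,((E:1/2,F:1/2):2,S:5/2):191/30)
total length: 1157/30

1157/30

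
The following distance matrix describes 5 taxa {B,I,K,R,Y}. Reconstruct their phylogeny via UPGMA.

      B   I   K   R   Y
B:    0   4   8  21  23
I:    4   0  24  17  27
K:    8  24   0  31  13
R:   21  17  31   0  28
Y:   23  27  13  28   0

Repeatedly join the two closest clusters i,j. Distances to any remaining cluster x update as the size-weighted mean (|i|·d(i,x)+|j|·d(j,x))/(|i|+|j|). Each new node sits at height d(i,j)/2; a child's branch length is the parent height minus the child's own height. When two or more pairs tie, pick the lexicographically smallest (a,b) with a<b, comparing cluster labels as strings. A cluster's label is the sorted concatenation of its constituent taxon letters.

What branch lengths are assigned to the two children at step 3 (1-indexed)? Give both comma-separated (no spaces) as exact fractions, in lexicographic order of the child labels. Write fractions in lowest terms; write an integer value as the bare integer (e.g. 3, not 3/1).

step 1: merge (B,I) at d=4; branch lengths B→2, I→2; new cluster BI
  updated: d(BI,K)=16, d(BI,R)=19, d(BI,Y)=25
step 2: merge (K,Y) at d=13; branch lengths K→13/2, Y→13/2; new cluster KY
  updated: d(BI,KY)=41/2, d(KY,R)=59/2
step 3: merge (BI,R) at d=19; branch lengths BI→15/2, R→19/2; new cluster BIR
  updated: d(BIR,KY)=47/2
step 4: merge (BIR,KY) at d=47/2; branch lengths BIR→9/4, KY→21/4; new cluster BIKRY
final tree: (((B:2,I:2):15/2,R:19/2):9/4,(K:13/2,Y:13/2):21/4)
total length: 83/2

15/2,19/2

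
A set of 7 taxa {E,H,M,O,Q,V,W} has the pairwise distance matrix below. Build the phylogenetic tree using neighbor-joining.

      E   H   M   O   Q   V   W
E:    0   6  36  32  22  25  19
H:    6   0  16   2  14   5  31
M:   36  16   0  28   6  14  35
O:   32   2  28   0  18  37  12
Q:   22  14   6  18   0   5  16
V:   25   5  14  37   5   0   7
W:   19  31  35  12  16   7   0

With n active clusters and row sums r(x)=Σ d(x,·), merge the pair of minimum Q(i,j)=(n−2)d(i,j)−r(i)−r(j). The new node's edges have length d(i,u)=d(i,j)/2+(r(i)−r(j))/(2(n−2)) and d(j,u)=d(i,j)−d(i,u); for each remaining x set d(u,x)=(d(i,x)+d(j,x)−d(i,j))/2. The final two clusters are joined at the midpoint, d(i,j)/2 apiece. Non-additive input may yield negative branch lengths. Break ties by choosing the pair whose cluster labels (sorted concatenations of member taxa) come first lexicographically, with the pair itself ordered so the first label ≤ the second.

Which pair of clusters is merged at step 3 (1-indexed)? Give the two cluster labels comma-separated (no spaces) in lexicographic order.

MQ,V

step 1: merge (H,O) at d=2, Q=-193; branch lengths H→-9/2, O→13/2; new cluster HO
  updated: d(E,HO)=18, d(HO,M)=21, d(HO,Q)=15, d(HO,V)=20, d(HO,W)=41/2
step 2: merge (M,Q) at d=6, Q=-152; branch lengths M→9, Q→-3; new cluster MQ
  updated: d(E,MQ)=26, d(HO,MQ)=15, d(MQ,V)=13/2, d(MQ,W)=45/2
step 3: merge (MQ,V) at d=13/2, Q=-109; branch lengths MQ→31/6, V→4/3; new cluster MQV
  updated: d(E,MQV)=89/4, d(HO,MQV)=57/4, d(MQV,W)=23/2
step 4: merge (E,HO) at d=18, Q=-76; branch lengths E→85/8, HO→59/8; new cluster EHO
  updated: d(EHO,MQV)=37/4, d(EHO,W)=43/4
step 5: merge (EHO,MQV) at d=37/4, Q=-63/2; branch lengths EHO→17/4, MQV→5; new cluster EHMOQV
  updated: d(EHMOQV,W)=13/2
step 6: merge (EHMOQV,W) at d=13/2; branch lengths EHMOQV→13/4, W→13/4; new cluster EHMOQVW
final tree: (((E:85/8,(H:-9/2,O:13/2):59/8):17/4,((M:9,Q:-3):31/6,V:4/3):5):13/4,W:13/4)
total length: 193/4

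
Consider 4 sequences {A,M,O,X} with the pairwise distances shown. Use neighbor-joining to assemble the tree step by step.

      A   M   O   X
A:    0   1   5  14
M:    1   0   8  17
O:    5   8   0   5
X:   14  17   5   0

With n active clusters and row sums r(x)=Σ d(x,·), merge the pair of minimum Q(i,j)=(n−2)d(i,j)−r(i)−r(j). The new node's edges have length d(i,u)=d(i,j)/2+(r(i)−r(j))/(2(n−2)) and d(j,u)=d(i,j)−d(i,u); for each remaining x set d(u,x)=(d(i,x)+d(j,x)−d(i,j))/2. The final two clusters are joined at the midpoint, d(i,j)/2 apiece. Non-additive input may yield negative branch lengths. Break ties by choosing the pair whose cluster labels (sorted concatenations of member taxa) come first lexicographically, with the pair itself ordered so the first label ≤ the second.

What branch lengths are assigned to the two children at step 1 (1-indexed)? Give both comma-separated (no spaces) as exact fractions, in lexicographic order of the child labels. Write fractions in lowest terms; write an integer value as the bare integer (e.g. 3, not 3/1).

1. join A+M (d=1, Q=-44) ⇒ AM; edges |A|=-1, |M|=2
  updated: d(AM,O)=6, d(AM,X)=15
2. join AM+O (d=6, Q=-26) ⇒ AMO; edges |AM|=8, |O|=-2
  updated: d(AMO,X)=7
3. join AMO+X (d=7) ⇒ AMOX; edges |AMO|=7/2, |X|=7/2
final tree: (((A:-1,M:2):8,O:-2):7/2,X:7/2)
total length: 14

-1,2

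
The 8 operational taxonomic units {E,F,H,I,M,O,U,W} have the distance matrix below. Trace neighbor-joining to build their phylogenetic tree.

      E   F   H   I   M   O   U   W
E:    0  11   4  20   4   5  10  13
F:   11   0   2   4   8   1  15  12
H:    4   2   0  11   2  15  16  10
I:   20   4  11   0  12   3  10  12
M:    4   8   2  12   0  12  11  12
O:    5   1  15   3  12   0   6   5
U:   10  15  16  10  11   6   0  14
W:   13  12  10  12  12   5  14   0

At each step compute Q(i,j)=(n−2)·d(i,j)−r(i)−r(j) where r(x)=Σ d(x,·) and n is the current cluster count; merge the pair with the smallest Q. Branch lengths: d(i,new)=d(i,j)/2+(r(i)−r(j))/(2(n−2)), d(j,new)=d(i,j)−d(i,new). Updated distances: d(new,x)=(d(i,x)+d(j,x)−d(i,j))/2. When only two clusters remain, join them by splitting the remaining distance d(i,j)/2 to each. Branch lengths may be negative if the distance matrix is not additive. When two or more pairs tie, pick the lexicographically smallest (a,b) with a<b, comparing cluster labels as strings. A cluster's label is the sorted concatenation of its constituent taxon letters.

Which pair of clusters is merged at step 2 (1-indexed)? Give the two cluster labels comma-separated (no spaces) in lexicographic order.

step 1: merge (H,M) at d=2, Q=-109; branch lengths H→11/12, M→13/12; new cluster HM
  updated: d(E,HM)=3, d(F,HM)=4, d(HM,I)=21/2, d(HM,O)=25/2, d(HM,U)=25/2, d(HM,W)=10
step 2: merge (E,HM) at d=3, Q=-199/2; branch lengths E→49/20, HM→11/20; new cluster EHM
  updated: d(EHM,F)=6, d(EHM,I)=55/4, d(EHM,O)=29/4, d(EHM,U)=39/4, d(EHM,W)=10
step 3: merge (F,I) at d=4, Q=-259/4; branch lengths F→45/32, I→83/32; new cluster FI
  updated: d(EHM,FI)=63/8, d(FI,O)=0, d(FI,U)=21/2, d(FI,W)=10
step 4: merge (FI,O) at d=0, Q=-373/8; branch lengths FI→27/16, O→-27/16; new cluster FIO
  updated: d(EHM,FIO)=121/16, d(FIO,U)=33/4, d(FIO,W)=15/2
step 5: merge (EHM,U) at d=39/4, Q=-637/16; branch lengths EHM→237/64, U→387/64; new cluster EHMU
  updated: d(EHMU,FIO)=97/32, d(EHMU,W)=57/8
step 6: merge (EHMU,FIO) at d=97/32, Q=-565/32; branch lengths EHMU→85/64, FIO→109/64; new cluster EFHIMOU
  updated: d(EFHIMOU,W)=371/64
step 7: merge (EFHIMOU,W) at d=371/64; branch lengths EFHIMOU→371/128, W→371/128; new cluster EFHIMOUW
final tree: ((((E:49/20,(H:11/12,M:13/12):11/20):237/64,U:387/64):85/64,((F:45/32,I:83/32):27/16,O:-27/16):109/64):371/128,W:371/128)
total length: 1765/64

E,HM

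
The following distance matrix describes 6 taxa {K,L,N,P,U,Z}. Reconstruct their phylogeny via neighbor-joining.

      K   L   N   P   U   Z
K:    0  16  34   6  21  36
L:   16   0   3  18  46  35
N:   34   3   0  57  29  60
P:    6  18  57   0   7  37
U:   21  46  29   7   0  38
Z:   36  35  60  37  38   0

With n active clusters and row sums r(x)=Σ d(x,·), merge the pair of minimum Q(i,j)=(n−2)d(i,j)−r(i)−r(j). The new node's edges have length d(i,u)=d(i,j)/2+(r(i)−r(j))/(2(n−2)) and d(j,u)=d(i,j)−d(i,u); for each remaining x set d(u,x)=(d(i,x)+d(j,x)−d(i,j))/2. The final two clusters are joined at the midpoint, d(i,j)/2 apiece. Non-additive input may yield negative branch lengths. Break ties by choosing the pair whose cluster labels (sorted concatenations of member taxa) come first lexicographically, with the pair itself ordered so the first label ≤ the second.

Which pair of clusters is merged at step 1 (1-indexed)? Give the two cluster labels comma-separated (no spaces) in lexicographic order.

step 1: merge (L,N) at d=3, Q=-289; branch lengths L→-53/8, N→77/8; new cluster LN
  updated: d(K,LN)=47/2, d(LN,P)=36, d(LN,U)=36, d(LN,Z)=46
step 2: merge (P,U) at d=7, Q=-167; branch lengths P→5/6, U→37/6; new cluster PU
  updated: d(K,PU)=10, d(LN,PU)=65/2, d(PU,Z)=34
step 3: merge (K,PU) at d=10, Q=-126; branch lengths K→13/4, PU→27/4; new cluster KPU
  updated: d(KPU,LN)=23, d(KPU,Z)=30
step 4: merge (KPU,LN) at d=23, Q=-99; branch lengths KPU→7/2, LN→39/2; new cluster KLNPU
  updated: d(KLNPU,Z)=53/2
step 5: merge (KLNPU,Z) at d=53/2; branch lengths KLNPU→53/4, Z→53/4; new cluster KLNPUZ
final tree: (((K:13/4,(P:5/6,U:37/6):27/4):7/2,(L:-53/8,N:77/8):39/2):53/4,Z:53/4)
total length: 139/2

L,N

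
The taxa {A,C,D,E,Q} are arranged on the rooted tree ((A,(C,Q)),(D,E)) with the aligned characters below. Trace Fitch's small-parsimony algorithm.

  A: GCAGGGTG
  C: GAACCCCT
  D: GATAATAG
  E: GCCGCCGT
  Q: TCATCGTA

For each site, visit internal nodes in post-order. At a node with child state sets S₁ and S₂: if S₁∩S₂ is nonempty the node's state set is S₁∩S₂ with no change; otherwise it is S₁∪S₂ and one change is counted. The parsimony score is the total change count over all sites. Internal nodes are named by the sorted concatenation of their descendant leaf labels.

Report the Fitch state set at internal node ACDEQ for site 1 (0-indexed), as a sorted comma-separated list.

C

[col 0] CQ: children C:{G}, Q:{T} ∪→ {G,T}; cost 1
[col 0] ACQ: children A:{G}, CQ:{G,T} ∩→ {G}; cost 0
[col 0] DE: children D:{G}, E:{G} ∩→ {G}; cost 0
[col 0] ACDEQ: children ACQ:{G}, DE:{G} ∩→ {G}; cost 0
[col 1] CQ: children C:{A}, Q:{C} ∪→ {A,C}; cost 1
[col 1] ACQ: children A:{C}, CQ:{A,C} ∩→ {C}; cost 0
[col 1] DE: children D:{A}, E:{C} ∪→ {A,C}; cost 1
[col 1] ACDEQ: children ACQ:{C}, DE:{A,C} ∩→ {C}; cost 0
[col 2] CQ: children C:{A}, Q:{A} ∩→ {A}; cost 0
[col 2] ACQ: children A:{A}, CQ:{A} ∩→ {A}; cost 0
[col 2] DE: children D:{T}, E:{C} ∪→ {C,T}; cost 1
[col 2] ACDEQ: children ACQ:{A}, DE:{C,T} ∪→ {A,C,T}; cost 1
[col 3] CQ: children C:{C}, Q:{T} ∪→ {C,T}; cost 1
[col 3] ACQ: children A:{G}, CQ:{C,T} ∪→ {C,G,T}; cost 1
[col 3] DE: children D:{A}, E:{G} ∪→ {A,G}; cost 1
[col 3] ACDEQ: children ACQ:{C,G,T}, DE:{A,G} ∩→ {G}; cost 0
[col 4] CQ: children C:{C}, Q:{C} ∩→ {C}; cost 0
[col 4] ACQ: children A:{G}, CQ:{C} ∪→ {C,G}; cost 1
[col 4] DE: children D:{A}, E:{C} ∪→ {A,C}; cost 1
[col 4] ACDEQ: children ACQ:{C,G}, DE:{A,C} ∩→ {C}; cost 0
[col 5] CQ: children C:{C}, Q:{G} ∪→ {C,G}; cost 1
[col 5] ACQ: children A:{G}, CQ:{C,G} ∩→ {G}; cost 0
[col 5] DE: children D:{T}, E:{C} ∪→ {C,T}; cost 1
[col 5] ACDEQ: children ACQ:{G}, DE:{C,T} ∪→ {C,G,T}; cost 1
[col 6] CQ: children C:{C}, Q:{T} ∪→ {C,T}; cost 1
[col 6] ACQ: children A:{T}, CQ:{C,T} ∩→ {T}; cost 0
[col 6] DE: children D:{A}, E:{G} ∪→ {A,G}; cost 1
[col 6] ACDEQ: children ACQ:{T}, DE:{A,G} ∪→ {A,G,T}; cost 1
[col 7] CQ: children C:{T}, Q:{A} ∪→ {A,T}; cost 1
[col 7] ACQ: children A:{G}, CQ:{A,T} ∪→ {A,G,T}; cost 1
[col 7] DE: children D:{G}, E:{T} ∪→ {G,T}; cost 1
[col 7] ACDEQ: children ACQ:{A,G,T}, DE:{G,T} ∩→ {G,T}; cost 0
per-site changes: [1, 2, 2, 3, 2, 3, 3, 3]; total = 19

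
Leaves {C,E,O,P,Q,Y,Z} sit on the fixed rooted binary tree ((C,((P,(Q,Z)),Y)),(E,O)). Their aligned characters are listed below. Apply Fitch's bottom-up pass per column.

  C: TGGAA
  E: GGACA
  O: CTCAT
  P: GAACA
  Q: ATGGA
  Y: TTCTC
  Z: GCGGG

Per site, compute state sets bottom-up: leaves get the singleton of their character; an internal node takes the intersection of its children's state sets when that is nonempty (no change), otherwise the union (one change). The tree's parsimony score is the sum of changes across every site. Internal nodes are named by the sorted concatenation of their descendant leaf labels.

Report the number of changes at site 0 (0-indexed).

QZ@0: {A} ∪ {G} = {A,G} (union, +1)
PQZ@0: {G} ∩ {A,G} = {G} (intersection, +0)
PQYZ@0: {G} ∪ {T} = {G,T} (union, +1)
CPQYZ@0: {T} ∩ {G,T} = {T} (intersection, +0)
EO@0: {G} ∪ {C} = {C,G} (union, +1)
CEOPQYZ@0: {T} ∪ {C,G} = {C,G,T} (union, +1)
QZ@1: {T} ∪ {C} = {C,T} (union, +1)
PQZ@1: {A} ∪ {C,T} = {A,C,T} (union, +1)
PQYZ@1: {A,C,T} ∩ {T} = {T} (intersection, +0)
CPQYZ@1: {G} ∪ {T} = {G,T} (union, +1)
EO@1: {G} ∪ {T} = {G,T} (union, +1)
CEOPQYZ@1: {G,T} ∩ {G,T} = {G,T} (intersection, +0)
QZ@2: {G} ∩ {G} = {G} (intersection, +0)
PQZ@2: {A} ∪ {G} = {A,G} (union, +1)
PQYZ@2: {A,G} ∪ {C} = {A,C,G} (union, +1)
CPQYZ@2: {G} ∩ {A,C,G} = {G} (intersection, +0)
EO@2: {A} ∪ {C} = {A,C} (union, +1)
CEOPQYZ@2: {G} ∪ {A,C} = {A,C,G} (union, +1)
QZ@3: {G} ∩ {G} = {G} (intersection, +0)
PQZ@3: {C} ∪ {G} = {C,G} (union, +1)
PQYZ@3: {C,G} ∪ {T} = {C,G,T} (union, +1)
CPQYZ@3: {A} ∪ {C,G,T} = {A,C,G,T} (union, +1)
EO@3: {C} ∪ {A} = {A,C} (union, +1)
CEOPQYZ@3: {A,C,G,T} ∩ {A,C} = {A,C} (intersection, +0)
QZ@4: {A} ∪ {G} = {A,G} (union, +1)
PQZ@4: {A} ∩ {A,G} = {A} (intersection, +0)
PQYZ@4: {A} ∪ {C} = {A,C} (union, +1)
CPQYZ@4: {A} ∩ {A,C} = {A} (intersection, +0)
EO@4: {A} ∪ {T} = {A,T} (union, +1)
CEOPQYZ@4: {A} ∩ {A,T} = {A} (intersection, +0)
per-site changes: [4, 4, 4, 4, 3]; total = 19

4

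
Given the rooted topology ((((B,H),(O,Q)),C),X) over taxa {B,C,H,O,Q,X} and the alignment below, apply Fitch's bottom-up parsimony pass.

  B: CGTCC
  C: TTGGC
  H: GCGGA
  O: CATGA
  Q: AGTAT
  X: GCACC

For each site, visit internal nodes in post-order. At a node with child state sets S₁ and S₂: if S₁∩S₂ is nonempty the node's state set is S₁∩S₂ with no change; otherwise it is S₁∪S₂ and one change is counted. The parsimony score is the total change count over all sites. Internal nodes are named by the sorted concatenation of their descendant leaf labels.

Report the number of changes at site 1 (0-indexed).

4

site 0, node BH: B={C} ∪ H={G} → {C,G} (+1)
site 0, node OQ: O={C} ∪ Q={A} → {A,C} (+1)
site 0, node BHOQ: BH={C,G} ∩ OQ={A,C} → {C} (+0)
site 0, node BCHOQ: BHOQ={C} ∪ C={T} → {C,T} (+1)
site 0, node BCHOQX: BCHOQ={C,T} ∪ X={G} → {C,G,T} (+1)
site 1, node BH: B={G} ∪ H={C} → {C,G} (+1)
site 1, node OQ: O={A} ∪ Q={G} → {A,G} (+1)
site 1, node BHOQ: BH={C,G} ∩ OQ={A,G} → {G} (+0)
site 1, node BCHOQ: BHOQ={G} ∪ C={T} → {G,T} (+1)
site 1, node BCHOQX: BCHOQ={G,T} ∪ X={C} → {C,G,T} (+1)
site 2, node BH: B={T} ∪ H={G} → {G,T} (+1)
site 2, node OQ: O={T} ∩ Q={T} → {T} (+0)
site 2, node BHOQ: BH={G,T} ∩ OQ={T} → {T} (+0)
site 2, node BCHOQ: BHOQ={T} ∪ C={G} → {G,T} (+1)
site 2, node BCHOQX: BCHOQ={G,T} ∪ X={A} → {A,G,T} (+1)
site 3, node BH: B={C} ∪ H={G} → {C,G} (+1)
site 3, node OQ: O={G} ∪ Q={A} → {A,G} (+1)
site 3, node BHOQ: BH={C,G} ∩ OQ={A,G} → {G} (+0)
site 3, node BCHOQ: BHOQ={G} ∩ C={G} → {G} (+0)
site 3, node BCHOQX: BCHOQ={G} ∪ X={C} → {C,G} (+1)
site 4, node BH: B={C} ∪ H={A} → {A,C} (+1)
site 4, node OQ: O={A} ∪ Q={T} → {A,T} (+1)
site 4, node BHOQ: BH={A,C} ∩ OQ={A,T} → {A} (+0)
site 4, node BCHOQ: BHOQ={A} ∪ C={C} → {A,C} (+1)
site 4, node BCHOQX: BCHOQ={A,C} ∩ X={C} → {C} (+0)
per-site changes: [4, 4, 3, 3, 3]; total = 17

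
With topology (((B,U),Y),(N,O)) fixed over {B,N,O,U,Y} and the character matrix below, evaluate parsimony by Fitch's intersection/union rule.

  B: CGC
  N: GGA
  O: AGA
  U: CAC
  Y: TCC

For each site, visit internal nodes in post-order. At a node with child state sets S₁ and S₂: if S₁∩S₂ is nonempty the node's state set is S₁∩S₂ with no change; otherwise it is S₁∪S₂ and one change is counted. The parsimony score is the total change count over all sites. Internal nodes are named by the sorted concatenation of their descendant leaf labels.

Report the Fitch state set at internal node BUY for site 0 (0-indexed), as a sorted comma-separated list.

site 0, node BU: B={C} ∩ U={C} → {C} (+0)
site 0, node BUY: BU={C} ∪ Y={T} → {C,T} (+1)
site 0, node NO: N={G} ∪ O={A} → {A,G} (+1)
site 0, node BNOUY: BUY={C,T} ∪ NO={A,G} → {A,C,G,T} (+1)
site 1, node BU: B={G} ∪ U={A} → {A,G} (+1)
site 1, node BUY: BU={A,G} ∪ Y={C} → {A,C,G} (+1)
site 1, node NO: N={G} ∩ O={G} → {G} (+0)
site 1, node BNOUY: BUY={A,C,G} ∩ NO={G} → {G} (+0)
site 2, node BU: B={C} ∩ U={C} → {C} (+0)
site 2, node BUY: BU={C} ∩ Y={C} → {C} (+0)
site 2, node NO: N={A} ∩ O={A} → {A} (+0)
site 2, node BNOUY: BUY={C} ∪ NO={A} → {A,C} (+1)
per-site changes: [3, 2, 1]; total = 6

C,T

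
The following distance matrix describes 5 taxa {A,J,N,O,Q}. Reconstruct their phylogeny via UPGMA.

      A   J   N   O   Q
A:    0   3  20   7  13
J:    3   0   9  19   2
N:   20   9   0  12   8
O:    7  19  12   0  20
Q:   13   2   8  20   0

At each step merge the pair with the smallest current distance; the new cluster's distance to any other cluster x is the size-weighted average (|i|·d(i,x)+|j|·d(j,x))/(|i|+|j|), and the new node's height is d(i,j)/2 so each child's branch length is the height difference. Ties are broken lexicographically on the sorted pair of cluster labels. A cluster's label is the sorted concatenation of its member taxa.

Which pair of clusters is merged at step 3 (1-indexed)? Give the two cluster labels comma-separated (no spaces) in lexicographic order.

iteration 1: select J,Q (d=2); attach at lengths (1, 1); label the merged cluster JQ
  updated: d(A,JQ)=8, d(JQ,N)=17/2, d(JQ,O)=39/2
iteration 2: select A,O (d=7); attach at lengths (7/2, 7/2); label the merged cluster AO
  updated: d(AO,JQ)=55/4, d(AO,N)=16
iteration 3: select JQ,N (d=17/2); attach at lengths (13/4, 17/4); label the merged cluster JNQ
  updated: d(AO,JNQ)=29/2
iteration 4: select AO,JNQ (d=29/2); attach at lengths (15/4, 3); label the merged cluster AJNOQ
final tree: ((A:7/2,O:7/2):15/4,((J:1,Q:1):13/4,N:17/4):3)
total length: 93/4

JQ,N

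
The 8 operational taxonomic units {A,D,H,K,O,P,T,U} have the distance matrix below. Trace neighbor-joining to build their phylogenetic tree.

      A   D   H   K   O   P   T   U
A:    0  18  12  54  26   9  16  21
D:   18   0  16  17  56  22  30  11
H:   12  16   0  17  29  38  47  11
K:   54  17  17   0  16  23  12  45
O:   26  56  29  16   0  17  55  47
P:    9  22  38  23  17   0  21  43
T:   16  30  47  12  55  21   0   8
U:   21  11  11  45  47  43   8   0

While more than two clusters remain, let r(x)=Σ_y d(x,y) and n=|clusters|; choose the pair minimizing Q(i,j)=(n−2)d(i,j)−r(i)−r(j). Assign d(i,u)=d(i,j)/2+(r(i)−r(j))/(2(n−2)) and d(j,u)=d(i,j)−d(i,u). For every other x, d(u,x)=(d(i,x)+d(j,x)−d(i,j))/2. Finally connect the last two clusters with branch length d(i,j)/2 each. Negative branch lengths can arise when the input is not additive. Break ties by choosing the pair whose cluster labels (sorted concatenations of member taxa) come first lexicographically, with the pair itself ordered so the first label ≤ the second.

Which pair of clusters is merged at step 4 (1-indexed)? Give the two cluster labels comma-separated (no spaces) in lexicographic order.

D,TU

iteration 1: select K,O (d=16, Q=-334); attach at lengths (17/6, 79/6); label the merged cluster KO
  updated: d(A,KO)=32, d(D,KO)=57/2, d(H,KO)=15, d(KO,P)=12, d(KO,T)=51/2, d(KO,U)=38
iteration 2: select T,U (d=8, Q=-479/2); attach at lengths (111/20, 49/20); label the merged cluster TU
  updated: d(A,TU)=29/2, d(D,TU)=33/2, d(H,TU)=25, d(KO,TU)=111/4, d(P,TU)=28
iteration 3: select KO,P (d=12, Q=-705/4); attach at lengths (217/32, 167/32); label the merged cluster KOP
  updated: d(A,KOP)=29/2, d(D,KOP)=77/4, d(H,KOP)=41/2, d(KOP,TU)=175/8
iteration 4: select D,TU (d=33/2, Q=-785/8); attach at lengths (331/48, 461/48); label the merged cluster DTU
  updated: d(A,DTU)=8, d(DTU,H)=49/4, d(DTU,KOP)=197/16
iteration 5: select A,H (d=12, Q=-221/4); attach at lengths (55/16, 137/16); label the merged cluster AH
  updated: d(AH,DTU)=33/8, d(AH,KOP)=23/2
iteration 6: select AH,DTU (d=33/8, Q=-447/16); attach at lengths (53/32, 79/32); label the merged cluster ADHTU
  updated: d(ADHTU,KOP)=315/32
iteration 7: select ADHTU,KOP (d=315/32); attach at lengths (315/64, 315/64); label the merged cluster ADHKOPTU
final tree: (((A:55/16,H:137/16):53/32,(D:331/48,(T:111/20,U:49/20):461/48):79/32):315/64,((K:17/6,O:79/6):217/32,P:167/32):315/64)
total length: 2511/32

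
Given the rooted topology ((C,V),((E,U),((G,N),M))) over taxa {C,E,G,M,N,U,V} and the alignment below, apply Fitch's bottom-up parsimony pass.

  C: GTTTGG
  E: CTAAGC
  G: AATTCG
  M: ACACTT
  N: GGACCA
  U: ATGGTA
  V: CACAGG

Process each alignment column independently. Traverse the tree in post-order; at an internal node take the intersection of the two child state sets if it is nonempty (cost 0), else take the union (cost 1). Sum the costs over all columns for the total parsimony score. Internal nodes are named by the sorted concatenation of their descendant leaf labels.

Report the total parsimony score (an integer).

CV@0: {G} ∪ {C} = {C,G} (union, +1)
EU@0: {C} ∪ {A} = {A,C} (union, +1)
GN@0: {A} ∪ {G} = {A,G} (union, +1)
GMN@0: {A,G} ∩ {A} = {A} (intersection, +0)
EGMNU@0: {A,C} ∩ {A} = {A} (intersection, +0)
CEGMNUV@0: {C,G} ∪ {A} = {A,C,G} (union, +1)
CV@1: {T} ∪ {A} = {A,T} (union, +1)
EU@1: {T} ∩ {T} = {T} (intersection, +0)
GN@1: {A} ∪ {G} = {A,G} (union, +1)
GMN@1: {A,G} ∪ {C} = {A,C,G} (union, +1)
EGMNU@1: {T} ∪ {A,C,G} = {A,C,G,T} (union, +1)
CEGMNUV@1: {A,T} ∩ {A,C,G,T} = {A,T} (intersection, +0)
CV@2: {T} ∪ {C} = {C,T} (union, +1)
EU@2: {A} ∪ {G} = {A,G} (union, +1)
GN@2: {T} ∪ {A} = {A,T} (union, +1)
GMN@2: {A,T} ∩ {A} = {A} (intersection, +0)
EGMNU@2: {A,G} ∩ {A} = {A} (intersection, +0)
CEGMNUV@2: {C,T} ∪ {A} = {A,C,T} (union, +1)
CV@3: {T} ∪ {A} = {A,T} (union, +1)
EU@3: {A} ∪ {G} = {A,G} (union, +1)
GN@3: {T} ∪ {C} = {C,T} (union, +1)
GMN@3: {C,T} ∩ {C} = {C} (intersection, +0)
EGMNU@3: {A,G} ∪ {C} = {A,C,G} (union, +1)
CEGMNUV@3: {A,T} ∩ {A,C,G} = {A} (intersection, +0)
CV@4: {G} ∩ {G} = {G} (intersection, +0)
EU@4: {G} ∪ {T} = {G,T} (union, +1)
GN@4: {C} ∩ {C} = {C} (intersection, +0)
GMN@4: {C} ∪ {T} = {C,T} (union, +1)
EGMNU@4: {G,T} ∩ {C,T} = {T} (intersection, +0)
CEGMNUV@4: {G} ∪ {T} = {G,T} (union, +1)
CV@5: {G} ∩ {G} = {G} (intersection, +0)
EU@5: {C} ∪ {A} = {A,C} (union, +1)
GN@5: {G} ∪ {A} = {A,G} (union, +1)
GMN@5: {A,G} ∪ {T} = {A,G,T} (union, +1)
EGMNU@5: {A,C} ∩ {A,G,T} = {A} (intersection, +0)
CEGMNUV@5: {G} ∪ {A} = {A,G} (union, +1)
per-site changes: [4, 4, 4, 4, 3, 4]; total = 23

23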